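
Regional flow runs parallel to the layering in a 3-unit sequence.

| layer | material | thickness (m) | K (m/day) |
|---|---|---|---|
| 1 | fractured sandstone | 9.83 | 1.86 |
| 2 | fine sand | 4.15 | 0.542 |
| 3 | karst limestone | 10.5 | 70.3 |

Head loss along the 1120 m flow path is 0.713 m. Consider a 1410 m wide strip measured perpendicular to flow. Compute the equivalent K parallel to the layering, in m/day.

Flow is parallel to layering, so each bed carries its own Darcy discharge and the transmissivities add.
Σ(K_i·b_i) = 1.86×9.83 + 0.542×4.15 + 70.3×10.5 = 758.7 m²/day.
Total thickness b = 24.48 m, so K_eq = Σ(K_i·b_i)/b = 30.99 m/day.

31.0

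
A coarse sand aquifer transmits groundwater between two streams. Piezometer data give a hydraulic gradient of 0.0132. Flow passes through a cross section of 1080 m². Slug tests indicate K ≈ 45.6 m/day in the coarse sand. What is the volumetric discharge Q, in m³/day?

Hydraulic gradient i = 0.0132.
Darcy's law: Q = K · A · i = 45.60 × 1080 × 0.01320 = 650.1 m³/day.

650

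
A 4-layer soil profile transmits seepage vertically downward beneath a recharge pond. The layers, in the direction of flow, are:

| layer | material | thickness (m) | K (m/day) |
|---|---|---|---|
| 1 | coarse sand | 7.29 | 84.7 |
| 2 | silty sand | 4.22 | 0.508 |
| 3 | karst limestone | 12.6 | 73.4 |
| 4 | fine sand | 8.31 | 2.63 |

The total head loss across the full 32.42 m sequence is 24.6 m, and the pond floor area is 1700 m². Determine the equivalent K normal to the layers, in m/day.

Flow is perpendicular to layering, so the layers act in series and the equivalent K is the thickness-weighted harmonic mean.
Total thickness L = 7.29 + 4.22 + 12.6 + 8.31 = 32.42 m.
Σ(b_i/K_i) = 7.29/84.7 + 4.22/0.508 + 12.6/73.4 + 8.31/2.63 = 11.72 d.
K_eq = L / Σ(b_i/K_i) = 32.42 / 11.72 = 2.765 m/day.

2.77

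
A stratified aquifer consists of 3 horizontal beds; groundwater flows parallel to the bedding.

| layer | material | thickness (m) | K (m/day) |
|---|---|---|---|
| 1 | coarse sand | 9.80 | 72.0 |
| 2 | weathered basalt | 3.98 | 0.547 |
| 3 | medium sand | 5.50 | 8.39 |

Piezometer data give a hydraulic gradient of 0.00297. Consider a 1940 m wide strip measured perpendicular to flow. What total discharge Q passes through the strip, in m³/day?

4340

Flow is parallel to layering, so each bed carries its own Darcy discharge and the transmissivities add.
Σ(K_i·b_i) = 72.0×9.80 + 0.547×3.98 + 8.39×5.50 = 753.9 m²/day.
Hydraulic gradient i = 0.00297.
Q = Σ(K_i·b_i) · W · i = 753.9 × 1940 × 0.002970 = 4344 m³/day.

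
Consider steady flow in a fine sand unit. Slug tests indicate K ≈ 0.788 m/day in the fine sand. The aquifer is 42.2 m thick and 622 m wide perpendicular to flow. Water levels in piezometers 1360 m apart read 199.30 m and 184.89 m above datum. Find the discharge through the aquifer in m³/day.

219

Cross-sectional area A = 622 × 42.2 = 26248 m².
Hydraulic gradient i = (199.30 − 184.89) / 1360 = 14.41 / 1360 = 0.01060.
Darcy's law: Q = K · A · i = 0.7880 × 26248 × 0.01060 = 219.2 m³/day.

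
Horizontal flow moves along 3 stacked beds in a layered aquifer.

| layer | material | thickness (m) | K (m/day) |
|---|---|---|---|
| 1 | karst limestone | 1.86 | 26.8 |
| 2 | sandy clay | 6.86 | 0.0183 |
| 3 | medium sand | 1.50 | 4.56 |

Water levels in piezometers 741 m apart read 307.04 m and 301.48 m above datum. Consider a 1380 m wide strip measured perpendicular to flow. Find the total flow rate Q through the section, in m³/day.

588

Flow is parallel to layering, so each bed carries its own Darcy discharge and the transmissivities add.
Σ(K_i·b_i) = 26.8×1.86 + 0.0183×6.86 + 4.56×1.50 = 56.81 m²/day.
Hydraulic gradient i = (307.04 − 301.48) / 741 = 5.56 / 741 = 0.007503.
Q = Σ(K_i·b_i) · W · i = 56.81 × 1380 × 0.007503 = 588.3 m³/day.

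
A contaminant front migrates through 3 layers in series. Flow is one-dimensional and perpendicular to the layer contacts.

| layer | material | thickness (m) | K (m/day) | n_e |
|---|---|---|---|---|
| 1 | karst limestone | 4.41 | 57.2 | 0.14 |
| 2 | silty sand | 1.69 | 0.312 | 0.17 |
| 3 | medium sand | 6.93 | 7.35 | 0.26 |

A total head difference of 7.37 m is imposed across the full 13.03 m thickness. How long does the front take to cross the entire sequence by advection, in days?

2.36

With flow normal to the layers, continuity requires the same specific discharge q through every layer.
Σ(b_i/K_i) = 4.41/57.2 + 1.69/0.312 + 6.93/7.35 = 6.437 d.
q = Δh / Σ(b_i/K_i) = 7.37 / 6.437 = 1.145 m/day.
In each layer the seepage velocity is v_i = q/n_i, so the layer transit time is t_i = b_i·n_i / q:
  layer 1 (karst limestone): t_1 = 4.41 × 0.14 / 1.145 = 0.5392 d
  layer 2 (silty sand): t_2 = 1.69 × 0.17 / 1.145 = 0.2509 d
  layer 3 (medium sand): t_3 = 6.93 × 0.26 / 1.145 = 1.574 d
Total t = Σ t_i = 2.364 days.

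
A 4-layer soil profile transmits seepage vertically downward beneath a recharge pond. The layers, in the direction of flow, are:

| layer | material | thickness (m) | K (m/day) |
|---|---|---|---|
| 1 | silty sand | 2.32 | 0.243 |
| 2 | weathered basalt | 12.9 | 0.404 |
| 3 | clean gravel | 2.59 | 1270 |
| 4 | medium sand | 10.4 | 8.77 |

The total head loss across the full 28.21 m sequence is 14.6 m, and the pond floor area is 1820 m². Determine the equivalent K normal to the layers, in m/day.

Flow is perpendicular to layering, so the layers act in series and the equivalent K is the thickness-weighted harmonic mean.
Total thickness L = 2.32 + 12.9 + 2.59 + 10.4 = 28.21 m.
Σ(b_i/K_i) = 2.32/0.243 + 12.9/0.404 + 2.59/1270 + 10.4/8.77 = 42.67 d.
K_eq = L / Σ(b_i/K_i) = 28.21 / 42.67 = 0.6612 m/day.

0.661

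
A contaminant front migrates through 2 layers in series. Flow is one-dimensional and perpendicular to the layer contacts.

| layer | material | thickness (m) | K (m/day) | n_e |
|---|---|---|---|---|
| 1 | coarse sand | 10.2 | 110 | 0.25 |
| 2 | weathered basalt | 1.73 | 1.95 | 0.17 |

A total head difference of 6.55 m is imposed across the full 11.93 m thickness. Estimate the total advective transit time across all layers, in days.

0.425

With flow normal to the layers, continuity requires the same specific discharge q through every layer.
Σ(b_i/K_i) = 10.2/110 + 1.73/1.95 = 0.9799 d.
q = Δh / Σ(b_i/K_i) = 6.55 / 0.9799 = 6.684 m/day.
In each layer the seepage velocity is v_i = q/n_i, so the layer transit time is t_i = b_i·n_i / q:
  layer 1 (coarse sand): t_1 = 10.2 × 0.25 / 6.684 = 0.3815 d
  layer 2 (weathered basalt): t_2 = 1.73 × 0.17 / 6.684 = 0.04400 d
Total t = Σ t_i = 0.4255 days.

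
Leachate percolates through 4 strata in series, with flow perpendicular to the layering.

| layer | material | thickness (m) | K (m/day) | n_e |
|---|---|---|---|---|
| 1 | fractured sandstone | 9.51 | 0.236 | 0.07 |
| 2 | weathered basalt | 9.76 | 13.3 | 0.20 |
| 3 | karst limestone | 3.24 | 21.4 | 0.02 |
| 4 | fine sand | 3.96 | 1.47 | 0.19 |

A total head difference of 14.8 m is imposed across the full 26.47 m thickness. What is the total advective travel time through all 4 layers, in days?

With flow normal to the layers, continuity requires the same specific discharge q through every layer.
Σ(b_i/K_i) = 9.51/0.236 + 9.76/13.3 + 3.24/21.4 + 3.96/1.47 = 43.88 d.
q = Δh / Σ(b_i/K_i) = 14.8 / 43.88 = 0.3373 m/day.
In each layer the seepage velocity is v_i = q/n_i, so the layer transit time is t_i = b_i·n_i / q:
  layer 1 (fractured sandstone): t_1 = 9.51 × 0.07 / 0.3373 = 1.974 d
  layer 2 (weathered basalt): t_2 = 9.76 × 0.20 / 0.3373 = 5.787 d
  layer 3 (karst limestone): t_3 = 3.24 × 0.02 / 0.3373 = 0.1921 d
  layer 4 (fine sand): t_4 = 3.96 × 0.19 / 0.3373 = 2.231 d
Total t = Σ t_i = 10.18 days.

10.2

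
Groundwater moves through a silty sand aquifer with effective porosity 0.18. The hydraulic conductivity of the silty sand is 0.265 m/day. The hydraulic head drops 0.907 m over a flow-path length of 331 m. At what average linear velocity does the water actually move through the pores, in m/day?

Hydraulic gradient i = Δh / L = 0.907 / 331 = 0.002740.
Darcy flux q = K · i = 0.2650 × 0.002740 = 0.0007261 m/day.
Seepage velocity v = q / n_e = 0.0007261 / 0.18 = 0.004034 m/day.

0.00403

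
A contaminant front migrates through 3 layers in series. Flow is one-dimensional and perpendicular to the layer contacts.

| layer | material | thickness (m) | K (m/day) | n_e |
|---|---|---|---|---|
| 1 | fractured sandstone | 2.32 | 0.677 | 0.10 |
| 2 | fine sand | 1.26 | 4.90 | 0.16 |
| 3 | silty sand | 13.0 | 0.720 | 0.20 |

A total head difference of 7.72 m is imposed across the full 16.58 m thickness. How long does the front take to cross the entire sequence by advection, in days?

With flow normal to the layers, continuity requires the same specific discharge q through every layer.
Σ(b_i/K_i) = 2.32/0.677 + 1.26/4.90 + 13.0/0.720 = 21.74 d.
q = Δh / Σ(b_i/K_i) = 7.72 / 21.74 = 0.3551 m/day.
In each layer the seepage velocity is v_i = q/n_i, so the layer transit time is t_i = b_i·n_i / q:
  layer 1 (fractured sandstone): t_1 = 2.32 × 0.10 / 0.3551 = 0.6533 d
  layer 2 (fine sand): t_2 = 1.26 × 0.16 / 0.3551 = 0.5677 d
  layer 3 (silty sand): t_3 = 13.0 × 0.20 / 0.3551 = 7.322 d
Total t = Σ t_i = 8.543 days.

8.54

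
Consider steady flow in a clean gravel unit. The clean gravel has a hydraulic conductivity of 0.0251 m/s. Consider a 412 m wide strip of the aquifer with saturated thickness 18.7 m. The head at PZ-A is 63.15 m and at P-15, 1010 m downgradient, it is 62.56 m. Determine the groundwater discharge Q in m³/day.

Convert K: 0.0251 m/s × 86400 = 2169 m/day.
Cross-sectional area A = 412 × 18.7 = 7704 m².
Hydraulic gradient i = (63.15 − 62.56) / 1010 = 0.59 / 1010 = 0.0005842.
Darcy's law: Q = K · A · i = 2169 × 7704 × 0.0005842 = 9760 m³/day.

9760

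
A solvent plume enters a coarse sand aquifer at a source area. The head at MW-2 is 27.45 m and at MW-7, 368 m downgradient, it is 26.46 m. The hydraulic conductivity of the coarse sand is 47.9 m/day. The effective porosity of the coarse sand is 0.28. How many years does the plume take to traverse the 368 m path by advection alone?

2.19

Hydraulic gradient i = (27.45 − 26.46) / 368 = 0.99 / 368 = 0.002690.
Darcy flux q = K · i = 47.90 × 0.002690 = 0.1289 m/day.
Seepage velocity v = q / n_e = 0.1289 / 0.28 = 0.4602 m/day.
Travel time t = L / v = 368 / 0.4602 = 799.6 days = 2.189 years.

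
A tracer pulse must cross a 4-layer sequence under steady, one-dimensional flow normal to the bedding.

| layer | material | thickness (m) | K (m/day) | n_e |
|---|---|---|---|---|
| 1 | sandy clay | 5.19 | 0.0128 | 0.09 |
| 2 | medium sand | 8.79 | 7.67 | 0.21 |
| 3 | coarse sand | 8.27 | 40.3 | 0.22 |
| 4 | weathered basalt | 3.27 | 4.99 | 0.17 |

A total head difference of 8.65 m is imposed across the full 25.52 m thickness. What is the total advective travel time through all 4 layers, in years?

With flow normal to the layers, continuity requires the same specific discharge q through every layer.
Σ(b_i/K_i) = 5.19/0.0128 + 8.79/7.67 + 8.27/40.3 + 3.27/4.99 = 407.5 d.
q = Δh / Σ(b_i/K_i) = 8.65 / 407.5 = 0.02123 m/day.
In each layer the seepage velocity is v_i = q/n_i, so the layer transit time is t_i = b_i·n_i / q:
  layer 1 (sandy clay): t_1 = 5.19 × 0.09 / 0.02123 = 22.00 d
  layer 2 (medium sand): t_2 = 8.79 × 0.21 / 0.02123 = 86.95 d
  layer 3 (coarse sand): t_3 = 8.27 × 0.22 / 0.02123 = 85.71 d
  layer 4 (weathered basalt): t_4 = 3.27 × 0.17 / 0.02123 = 26.19 d
Total t = Σ t_i = 220.9 days = 0.6047 years.

0.605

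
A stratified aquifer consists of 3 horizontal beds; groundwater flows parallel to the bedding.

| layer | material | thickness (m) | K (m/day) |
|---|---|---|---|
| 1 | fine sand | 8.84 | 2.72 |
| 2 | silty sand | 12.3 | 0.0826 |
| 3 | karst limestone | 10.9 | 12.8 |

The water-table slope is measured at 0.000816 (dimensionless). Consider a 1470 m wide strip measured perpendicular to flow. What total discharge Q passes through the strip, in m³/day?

Flow is parallel to layering, so each bed carries its own Darcy discharge and the transmissivities add.
Σ(K_i·b_i) = 2.72×8.84 + 0.0826×12.3 + 12.8×10.9 = 164.6 m²/day.
Hydraulic gradient i = 0.000816.
Q = Σ(K_i·b_i) · W · i = 164.6 × 1470 × 0.0008160 = 197.4 m³/day.

197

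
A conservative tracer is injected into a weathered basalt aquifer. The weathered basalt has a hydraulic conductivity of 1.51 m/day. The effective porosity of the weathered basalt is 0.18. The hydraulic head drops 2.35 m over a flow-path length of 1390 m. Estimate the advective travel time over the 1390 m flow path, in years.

Hydraulic gradient i = Δh / L = 2.35 / 1390 = 0.001691.
Darcy flux q = K · i = 1.510 × 0.001691 = 0.002553 m/day.
Seepage velocity v = q / n_e = 0.002553 / 0.18 = 0.01418 m/day.
Travel time t = L / v = 1390 / 0.01418 = 98007 days = 268.3 years.

268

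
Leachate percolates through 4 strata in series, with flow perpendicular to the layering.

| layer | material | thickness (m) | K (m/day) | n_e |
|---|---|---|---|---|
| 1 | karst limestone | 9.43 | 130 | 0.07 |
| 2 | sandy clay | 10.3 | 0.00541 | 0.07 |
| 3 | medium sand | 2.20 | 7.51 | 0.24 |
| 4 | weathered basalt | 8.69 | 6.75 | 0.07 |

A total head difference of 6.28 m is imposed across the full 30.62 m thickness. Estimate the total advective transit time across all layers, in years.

With flow normal to the layers, continuity requires the same specific discharge q through every layer.
Σ(b_i/K_i) = 9.43/130 + 10.3/0.00541 + 2.20/7.51 + 8.69/6.75 = 1906 d.
q = Δh / Σ(b_i/K_i) = 6.28 / 1906 = 0.003296 m/day.
In each layer the seepage velocity is v_i = q/n_i, so the layer transit time is t_i = b_i·n_i / q:
  layer 1 (karst limestone): t_1 = 9.43 × 0.07 / 0.003296 = 200.3 d
  layer 2 (sandy clay): t_2 = 10.3 × 0.07 / 0.003296 = 218.8 d
  layer 3 (medium sand): t_3 = 2.20 × 0.24 / 0.003296 = 160.2 d
  layer 4 (weathered basalt): t_4 = 8.69 × 0.07 / 0.003296 = 184.6 d
Total t = Σ t_i = 763.9 days = 2.091 years.

2.09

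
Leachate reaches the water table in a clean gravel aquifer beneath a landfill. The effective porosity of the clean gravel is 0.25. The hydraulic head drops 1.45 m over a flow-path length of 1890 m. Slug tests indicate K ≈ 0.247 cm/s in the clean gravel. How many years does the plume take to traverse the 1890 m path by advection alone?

Convert K: 0.247 cm/s × 864 = 213.4 m/day.
Hydraulic gradient i = Δh / L = 1.45 / 1890 = 0.0007672.
Darcy flux q = K · i = 213.4 × 0.0007672 = 0.1637 m/day.
Seepage velocity v = q / n_e = 0.1637 / 0.25 = 0.6549 m/day.
Travel time t = L / v = 1890 / 0.6549 = 2886 days = 7.901 years.

7.90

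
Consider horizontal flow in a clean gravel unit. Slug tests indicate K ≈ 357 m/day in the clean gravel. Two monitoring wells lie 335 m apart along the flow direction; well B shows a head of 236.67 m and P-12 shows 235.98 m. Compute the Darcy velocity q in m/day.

Hydraulic gradient i = (236.67 − 235.98) / 335 = 0.69 / 335 = 0.002060.
Specific discharge q = K · i = 357.0 × 0.002060 = 0.7353 m/day.

0.735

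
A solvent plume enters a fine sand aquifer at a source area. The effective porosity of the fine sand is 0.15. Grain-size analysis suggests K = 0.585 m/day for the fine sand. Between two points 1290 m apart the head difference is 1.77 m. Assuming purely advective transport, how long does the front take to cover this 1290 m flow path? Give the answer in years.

Hydraulic gradient i = Δh / L = 1.77 / 1290 = 0.001372.
Darcy flux q = K · i = 0.5850 × 0.001372 = 0.0008027 m/day.
Seepage velocity v = q / n_e = 0.0008027 / 0.15 = 0.005351 m/day.
Travel time t = L / v = 1290 / 0.005351 = 2.411e+05 days = 660.0 years.

660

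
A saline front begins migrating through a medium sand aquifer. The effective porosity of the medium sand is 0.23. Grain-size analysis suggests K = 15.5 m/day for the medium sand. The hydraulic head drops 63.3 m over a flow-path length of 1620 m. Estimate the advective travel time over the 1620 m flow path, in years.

Hydraulic gradient i = Δh / L = 63.3 / 1620 = 0.03907.
Darcy flux q = K · i = 15.50 × 0.03907 = 0.6056 m/day.
Seepage velocity v = q / n_e = 0.6056 / 0.23 = 2.633 m/day.
Travel time t = L / v = 1620 / 2.633 = 615.2 days = 1.684 years.

1.68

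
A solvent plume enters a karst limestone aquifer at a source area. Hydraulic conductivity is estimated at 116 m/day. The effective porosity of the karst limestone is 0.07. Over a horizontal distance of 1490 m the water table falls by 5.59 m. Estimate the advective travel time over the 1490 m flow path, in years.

Hydraulic gradient i = Δh / L = 5.59 / 1490 = 0.003752.
Darcy flux q = K · i = 116.0 × 0.003752 = 0.4352 m/day.
Seepage velocity v = q / n_e = 0.4352 / 0.07 = 6.217 m/day.
Travel time t = L / v = 1490 / 6.217 = 239.7 days = 0.6562 years.

0.656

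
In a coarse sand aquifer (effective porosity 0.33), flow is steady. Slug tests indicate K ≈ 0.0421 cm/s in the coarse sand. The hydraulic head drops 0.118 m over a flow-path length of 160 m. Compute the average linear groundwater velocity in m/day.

0.0813

Convert K: 0.0421 cm/s × 864 = 36.37 m/day.
Hydraulic gradient i = Δh / L = 0.118 / 160 = 0.0007375.
Darcy flux q = K · i = 36.37 × 0.0007375 = 0.02683 m/day.
Seepage velocity v = q / n_e = 0.02683 / 0.33 = 0.08129 m/day.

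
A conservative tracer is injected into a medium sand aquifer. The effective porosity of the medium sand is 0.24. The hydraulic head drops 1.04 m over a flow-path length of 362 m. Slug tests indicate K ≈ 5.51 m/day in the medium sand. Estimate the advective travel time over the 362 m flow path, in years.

Hydraulic gradient i = Δh / L = 1.04 / 362 = 0.002873.
Darcy flux q = K · i = 5.510 × 0.002873 = 0.01583 m/day.
Seepage velocity v = q / n_e = 0.01583 / 0.24 = 0.06596 m/day.
Travel time t = L / v = 362 / 0.06596 = 5488 days = 15.03 years.

15.0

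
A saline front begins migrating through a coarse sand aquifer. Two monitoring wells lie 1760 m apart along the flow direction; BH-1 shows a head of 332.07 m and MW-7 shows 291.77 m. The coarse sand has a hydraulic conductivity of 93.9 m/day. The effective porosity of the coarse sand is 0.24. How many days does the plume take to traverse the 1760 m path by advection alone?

Hydraulic gradient i = (332.07 − 291.77) / 1760 = 40.3 / 1760 = 0.02290.
Darcy flux q = K · i = 93.90 × 0.02290 = 2.150 m/day.
Seepage velocity v = q / n_e = 2.150 / 0.24 = 8.959 m/day.
Travel time t = L / v = 1760 / 8.959 = 196.5 days.

196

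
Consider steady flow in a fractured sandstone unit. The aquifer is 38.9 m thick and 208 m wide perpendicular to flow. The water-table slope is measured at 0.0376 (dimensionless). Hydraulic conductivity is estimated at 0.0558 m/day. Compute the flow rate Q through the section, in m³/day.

17.0

Cross-sectional area A = 208 × 38.9 = 8091 m².
Hydraulic gradient i = 0.0376.
Darcy's law: Q = K · A · i = 0.05580 × 8091 × 0.03760 = 16.98 m³/day.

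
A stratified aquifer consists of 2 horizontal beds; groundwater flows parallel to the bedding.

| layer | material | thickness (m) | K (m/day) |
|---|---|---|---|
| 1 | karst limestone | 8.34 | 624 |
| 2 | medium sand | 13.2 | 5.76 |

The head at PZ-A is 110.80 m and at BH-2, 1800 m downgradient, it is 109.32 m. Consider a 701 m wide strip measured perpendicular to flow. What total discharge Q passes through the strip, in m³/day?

Flow is parallel to layering, so each bed carries its own Darcy discharge and the transmissivities add.
Σ(K_i·b_i) = 624×8.34 + 5.76×13.2 = 5280 m²/day.
Hydraulic gradient i = (110.80 − 109.32) / 1800 = 1.48 / 1800 = 0.0008222.
Q = Σ(K_i·b_i) · W · i = 5280 × 701 × 0.0008222 = 3043 m³/day.

3040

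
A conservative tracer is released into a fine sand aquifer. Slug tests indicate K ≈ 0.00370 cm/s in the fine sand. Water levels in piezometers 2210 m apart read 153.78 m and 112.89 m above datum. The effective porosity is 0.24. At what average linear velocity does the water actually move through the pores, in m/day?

0.246

Convert K: 0.00370 cm/s × 864 = 3.197 m/day.
Hydraulic gradient i = (153.78 − 112.89) / 2210 = 40.89 / 2210 = 0.01850.
Darcy flux q = K · i = 3.197 × 0.01850 = 0.05915 m/day.
Seepage velocity v = q / n_e = 0.05915 / 0.24 = 0.2465 m/day.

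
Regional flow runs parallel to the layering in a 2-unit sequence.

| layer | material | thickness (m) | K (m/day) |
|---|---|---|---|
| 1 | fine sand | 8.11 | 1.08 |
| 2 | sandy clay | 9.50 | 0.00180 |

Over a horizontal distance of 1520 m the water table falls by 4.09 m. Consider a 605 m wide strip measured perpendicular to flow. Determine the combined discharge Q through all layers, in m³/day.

Flow is parallel to layering, so each bed carries its own Darcy discharge and the transmissivities add.
Σ(K_i·b_i) = 1.08×8.11 + 0.00180×9.50 = 8.776 m²/day.
Hydraulic gradient i = Δh / L = 4.09 / 1520 = 0.002691.
Q = Σ(K_i·b_i) · W · i = 8.776 × 605 × 0.002691 = 14.29 m³/day.

14.3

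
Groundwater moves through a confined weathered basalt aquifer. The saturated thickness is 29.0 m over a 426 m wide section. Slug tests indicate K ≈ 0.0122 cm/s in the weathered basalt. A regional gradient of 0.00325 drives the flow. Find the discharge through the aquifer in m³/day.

423

Convert K: 0.0122 cm/s × 864 = 10.54 m/day.
Cross-sectional area A = 426 × 29.0 = 12354 m².
Hydraulic gradient i = 0.00325.
Darcy's law: Q = K · A · i = 10.54 × 12354 × 0.003250 = 423.2 m³/day.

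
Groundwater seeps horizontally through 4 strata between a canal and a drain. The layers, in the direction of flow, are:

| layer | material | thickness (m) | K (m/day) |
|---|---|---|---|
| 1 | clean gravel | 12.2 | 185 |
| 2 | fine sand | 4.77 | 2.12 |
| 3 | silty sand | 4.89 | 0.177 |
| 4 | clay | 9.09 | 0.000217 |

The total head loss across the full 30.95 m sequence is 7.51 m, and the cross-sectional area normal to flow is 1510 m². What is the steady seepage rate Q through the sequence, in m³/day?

0.271

Flow is perpendicular to layering, so the layers act in series and the equivalent K is the thickness-weighted harmonic mean.
Total thickness L = 12.2 + 4.77 + 4.89 + 9.09 = 30.95 m.
Σ(b_i/K_i) = 12.2/185 + 4.77/2.12 + 4.89/0.177 + 9.09/0.000217 = 41919 d.
K_eq = L / Σ(b_i/K_i) = 30.95 / 41919 = 0.0007383 m/day.
Q = K_eq · A · (Δh/L) = 0.0007383 × 1510 × (7.51/30.95) = 0.2705 m³/day.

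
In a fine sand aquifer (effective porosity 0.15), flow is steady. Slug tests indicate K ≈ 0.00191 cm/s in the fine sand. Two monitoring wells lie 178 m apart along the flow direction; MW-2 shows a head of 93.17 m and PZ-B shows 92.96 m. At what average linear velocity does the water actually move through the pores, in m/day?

Convert K: 0.00191 cm/s × 864 = 1.650 m/day.
Hydraulic gradient i = (93.17 − 92.96) / 178 = 0.21 / 178 = 0.001180.
Darcy flux q = K · i = 1.650 × 0.001180 = 0.001947 m/day.
Seepage velocity v = q / n_e = 0.001947 / 0.15 = 0.01298 m/day.

0.0130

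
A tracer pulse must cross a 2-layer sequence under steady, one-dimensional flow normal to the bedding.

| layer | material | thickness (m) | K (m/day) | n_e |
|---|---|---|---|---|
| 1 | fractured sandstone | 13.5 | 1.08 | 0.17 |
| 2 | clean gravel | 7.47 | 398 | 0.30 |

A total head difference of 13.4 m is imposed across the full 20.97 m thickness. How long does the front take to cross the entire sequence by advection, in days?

4.24

With flow normal to the layers, continuity requires the same specific discharge q through every layer.
Σ(b_i/K_i) = 13.5/1.08 + 7.47/398 = 12.52 d.
q = Δh / Σ(b_i/K_i) = 13.4 / 12.52 = 1.070 m/day.
In each layer the seepage velocity is v_i = q/n_i, so the layer transit time is t_i = b_i·n_i / q:
  layer 1 (fractured sandstone): t_1 = 13.5 × 0.17 / 1.070 = 2.144 d
  layer 2 (clean gravel): t_2 = 7.47 × 0.30 / 1.070 = 2.094 d
Total t = Σ t_i = 4.238 days.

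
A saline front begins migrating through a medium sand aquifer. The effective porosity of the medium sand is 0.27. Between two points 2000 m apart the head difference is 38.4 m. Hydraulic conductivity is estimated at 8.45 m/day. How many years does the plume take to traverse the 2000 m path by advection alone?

Hydraulic gradient i = Δh / L = 38.4 / 2000 = 0.01920.
Darcy flux q = K · i = 8.450 × 0.01920 = 0.1622 m/day.
Seepage velocity v = q / n_e = 0.1622 / 0.27 = 0.6009 m/day.
Travel time t = L / v = 2000 / 0.6009 = 3328 days = 9.113 years.

9.11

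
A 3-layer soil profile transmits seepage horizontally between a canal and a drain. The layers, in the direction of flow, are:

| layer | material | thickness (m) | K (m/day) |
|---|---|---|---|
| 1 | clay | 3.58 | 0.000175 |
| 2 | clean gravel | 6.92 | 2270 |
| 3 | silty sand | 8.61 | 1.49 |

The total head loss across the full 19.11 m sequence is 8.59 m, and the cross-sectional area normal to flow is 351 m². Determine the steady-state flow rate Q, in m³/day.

0.147

Flow is perpendicular to layering, so the layers act in series and the equivalent K is the thickness-weighted harmonic mean.
Total thickness L = 3.58 + 6.92 + 8.61 = 19.11 m.
Σ(b_i/K_i) = 3.58/0.000175 + 6.92/2270 + 8.61/1.49 = 20463 d.
K_eq = L / Σ(b_i/K_i) = 19.11 / 20463 = 0.0009339 m/day.
Q = K_eq · A · (Δh/L) = 0.0009339 × 351 × (8.59/19.11) = 0.1473 m³/day.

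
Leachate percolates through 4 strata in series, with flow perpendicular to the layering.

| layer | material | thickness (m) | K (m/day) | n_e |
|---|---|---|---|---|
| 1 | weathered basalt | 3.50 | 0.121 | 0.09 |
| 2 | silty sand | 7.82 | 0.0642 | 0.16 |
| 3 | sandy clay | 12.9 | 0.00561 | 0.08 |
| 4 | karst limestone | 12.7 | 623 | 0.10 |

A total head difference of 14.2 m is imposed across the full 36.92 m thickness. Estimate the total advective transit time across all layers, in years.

1.83

With flow normal to the layers, continuity requires the same specific discharge q through every layer.
Σ(b_i/K_i) = 3.50/0.121 + 7.82/0.0642 + 12.9/0.00561 + 12.7/623 = 2450 d.
q = Δh / Σ(b_i/K_i) = 14.2 / 2450 = 0.005795 m/day.
In each layer the seepage velocity is v_i = q/n_i, so the layer transit time is t_i = b_i·n_i / q:
  layer 1 (weathered basalt): t_1 = 3.50 × 0.09 / 0.005795 = 54.35 d
  layer 2 (silty sand): t_2 = 7.82 × 0.16 / 0.005795 = 215.9 d
  layer 3 (sandy clay): t_3 = 12.9 × 0.08 / 0.005795 = 178.1 d
  layer 4 (karst limestone): t_4 = 12.7 × 0.10 / 0.005795 = 219.1 d
Total t = Σ t_i = 667.5 days = 1.827 years.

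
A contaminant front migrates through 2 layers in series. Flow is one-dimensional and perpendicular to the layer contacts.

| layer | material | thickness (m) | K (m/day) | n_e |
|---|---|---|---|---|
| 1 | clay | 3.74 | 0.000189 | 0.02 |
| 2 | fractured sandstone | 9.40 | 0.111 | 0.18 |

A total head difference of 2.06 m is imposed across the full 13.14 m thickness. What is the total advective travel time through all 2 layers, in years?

With flow normal to the layers, continuity requires the same specific discharge q through every layer.
Σ(b_i/K_i) = 3.74/0.000189 + 9.40/0.111 = 19873 d.
q = Δh / Σ(b_i/K_i) = 2.06 / 19873 = 0.0001037 m/day.
In each layer the seepage velocity is v_i = q/n_i, so the layer transit time is t_i = b_i·n_i / q:
  layer 1 (clay): t_1 = 3.74 × 0.02 / 0.0001037 = 721.6 d
  layer 2 (fractured sandstone): t_2 = 9.40 × 0.18 / 0.0001037 = 16323 d
Total t = Σ t_i = 17045 days = 46.67 years.

46.7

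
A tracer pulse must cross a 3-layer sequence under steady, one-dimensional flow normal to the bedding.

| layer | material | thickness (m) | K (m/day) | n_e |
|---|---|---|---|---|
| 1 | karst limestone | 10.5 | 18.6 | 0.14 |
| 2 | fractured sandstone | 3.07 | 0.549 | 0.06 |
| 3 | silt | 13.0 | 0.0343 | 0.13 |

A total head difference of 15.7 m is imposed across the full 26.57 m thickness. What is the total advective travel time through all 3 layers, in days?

82.0

With flow normal to the layers, continuity requires the same specific discharge q through every layer.
Σ(b_i/K_i) = 10.5/18.6 + 3.07/0.549 + 13.0/0.0343 = 385.2 d.
q = Δh / Σ(b_i/K_i) = 15.7 / 385.2 = 0.04076 m/day.
In each layer the seepage velocity is v_i = q/n_i, so the layer transit time is t_i = b_i·n_i / q:
  layer 1 (karst limestone): t_1 = 10.5 × 0.14 / 0.04076 = 36.06 d
  layer 2 (fractured sandstone): t_2 = 3.07 × 0.06 / 0.04076 = 4.519 d
  layer 3 (silt): t_3 = 13.0 × 0.13 / 0.04076 = 41.46 d
Total t = Σ t_i = 82.04 days.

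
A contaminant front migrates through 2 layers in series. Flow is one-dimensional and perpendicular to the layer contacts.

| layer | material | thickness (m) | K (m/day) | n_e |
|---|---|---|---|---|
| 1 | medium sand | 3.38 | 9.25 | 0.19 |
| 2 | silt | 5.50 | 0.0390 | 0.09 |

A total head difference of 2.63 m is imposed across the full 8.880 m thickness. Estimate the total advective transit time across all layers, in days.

With flow normal to the layers, continuity requires the same specific discharge q through every layer.
Σ(b_i/K_i) = 3.38/9.25 + 5.50/0.0390 = 141.4 d.
q = Δh / Σ(b_i/K_i) = 2.63 / 141.4 = 0.01860 m/day.
In each layer the seepage velocity is v_i = q/n_i, so the layer transit time is t_i = b_i·n_i / q:
  layer 1 (medium sand): t_1 = 3.38 × 0.19 / 0.01860 = 34.53 d
  layer 2 (silt): t_2 = 5.50 × 0.09 / 0.01860 = 26.61 d
Total t = Σ t_i = 61.14 days.

61.1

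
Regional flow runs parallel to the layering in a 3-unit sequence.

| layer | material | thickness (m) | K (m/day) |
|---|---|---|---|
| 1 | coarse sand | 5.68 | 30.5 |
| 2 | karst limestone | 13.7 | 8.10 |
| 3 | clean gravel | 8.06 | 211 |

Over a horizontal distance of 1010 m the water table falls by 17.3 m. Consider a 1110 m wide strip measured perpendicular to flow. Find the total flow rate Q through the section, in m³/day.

Flow is parallel to layering, so each bed carries its own Darcy discharge and the transmissivities add.
Σ(K_i·b_i) = 30.5×5.68 + 8.10×13.7 + 211×8.06 = 1985 m²/day.
Hydraulic gradient i = Δh / L = 17.3 / 1010 = 0.01713.
Q = Σ(K_i·b_i) · W · i = 1985 × 1110 × 0.01713 = 37738 m³/day.

37700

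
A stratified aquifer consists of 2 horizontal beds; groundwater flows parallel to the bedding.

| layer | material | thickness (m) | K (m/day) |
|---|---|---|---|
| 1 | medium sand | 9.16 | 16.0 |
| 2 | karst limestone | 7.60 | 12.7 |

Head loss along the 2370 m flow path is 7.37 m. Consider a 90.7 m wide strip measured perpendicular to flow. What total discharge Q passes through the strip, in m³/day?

Flow is parallel to layering, so each bed carries its own Darcy discharge and the transmissivities add.
Σ(K_i·b_i) = 16.0×9.16 + 12.7×7.60 = 243.1 m²/day.
Hydraulic gradient i = Δh / L = 7.37 / 2370 = 0.003110.
Q = Σ(K_i·b_i) · W · i = 243.1 × 90.7 × 0.003110 = 68.56 m³/day.

68.6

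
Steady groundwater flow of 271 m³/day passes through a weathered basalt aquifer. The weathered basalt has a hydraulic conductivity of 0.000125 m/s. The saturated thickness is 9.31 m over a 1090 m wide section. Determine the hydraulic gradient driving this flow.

0.00247

Convert K: 0.000125 m/s × 86400 = 10.80 m/day.
Cross-sectional area A = 1090 × 9.31 = 10148 m².
From Q = K·A·i, i = Q / (K·A) = 271 / (10.80 × 10148) = 0.002473.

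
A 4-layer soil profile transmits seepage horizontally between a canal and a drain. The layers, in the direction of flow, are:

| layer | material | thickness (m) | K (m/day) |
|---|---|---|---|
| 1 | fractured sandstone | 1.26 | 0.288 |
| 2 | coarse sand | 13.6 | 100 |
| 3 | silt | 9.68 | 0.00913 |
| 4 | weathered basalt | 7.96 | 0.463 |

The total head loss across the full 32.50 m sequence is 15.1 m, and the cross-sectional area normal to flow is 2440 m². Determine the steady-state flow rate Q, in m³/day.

34.1

Flow is perpendicular to layering, so the layers act in series and the equivalent K is the thickness-weighted harmonic mean.
Total thickness L = 1.26 + 13.6 + 9.68 + 7.96 = 32.50 m.
Σ(b_i/K_i) = 1.26/0.288 + 13.6/100 + 9.68/0.00913 + 7.96/0.463 = 1082 d.
K_eq = L / Σ(b_i/K_i) = 32.50 / 1082 = 0.03004 m/day.
Q = K_eq · A · (Δh/L) = 0.03004 × 2440 × (15.1/32.50) = 34.05 m³/day.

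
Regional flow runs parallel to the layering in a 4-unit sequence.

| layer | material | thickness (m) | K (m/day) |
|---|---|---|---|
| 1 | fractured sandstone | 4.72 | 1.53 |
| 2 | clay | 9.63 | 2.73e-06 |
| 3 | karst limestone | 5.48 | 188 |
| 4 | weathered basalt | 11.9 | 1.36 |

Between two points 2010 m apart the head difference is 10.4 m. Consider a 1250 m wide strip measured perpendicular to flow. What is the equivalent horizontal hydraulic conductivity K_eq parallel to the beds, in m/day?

Flow is parallel to layering, so each bed carries its own Darcy discharge and the transmissivities add.
Σ(K_i·b_i) = 1.53×4.72 + 2.73e-06×9.63 + 188×5.48 + 1.36×11.9 = 1054 m²/day.
Total thickness b = 31.73 m, so K_eq = Σ(K_i·b_i)/b = 33.21 m/day.

33.2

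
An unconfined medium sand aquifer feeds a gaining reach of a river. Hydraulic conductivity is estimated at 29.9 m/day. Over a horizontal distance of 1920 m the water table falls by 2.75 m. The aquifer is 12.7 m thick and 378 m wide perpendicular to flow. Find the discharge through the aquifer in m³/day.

206

Cross-sectional area A = 378 × 12.7 = 4801 m².
Hydraulic gradient i = Δh / L = 2.75 / 1920 = 0.001432.
Darcy's law: Q = K · A · i = 29.90 × 4801 × 0.001432 = 205.6 m³/day.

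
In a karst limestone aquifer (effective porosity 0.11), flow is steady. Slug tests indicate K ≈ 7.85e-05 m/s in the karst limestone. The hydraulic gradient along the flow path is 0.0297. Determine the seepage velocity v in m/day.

Convert K: 7.85e-05 m/s × 86400 = 6.782 m/day.
Hydraulic gradient i = 0.0297.
Darcy flux q = K · i = 6.782 × 0.02970 = 0.2014 m/day.
Seepage velocity v = q / n_e = 0.2014 / 0.11 = 1.831 m/day.

1.83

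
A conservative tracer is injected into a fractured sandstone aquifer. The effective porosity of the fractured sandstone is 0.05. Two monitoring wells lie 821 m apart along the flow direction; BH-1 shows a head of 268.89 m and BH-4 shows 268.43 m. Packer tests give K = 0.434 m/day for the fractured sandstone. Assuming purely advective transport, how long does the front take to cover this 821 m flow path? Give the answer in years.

Hydraulic gradient i = (268.89 − 268.43) / 821 = 0.46 / 821 = 0.0005603.
Darcy flux q = K · i = 0.4340 × 0.0005603 = 0.0002432 m/day.
Seepage velocity v = q / n_e = 0.0002432 / 0.05 = 0.004863 m/day.
Travel time t = L / v = 821 / 0.004863 = 1.688e+05 days = 462.2 years.

462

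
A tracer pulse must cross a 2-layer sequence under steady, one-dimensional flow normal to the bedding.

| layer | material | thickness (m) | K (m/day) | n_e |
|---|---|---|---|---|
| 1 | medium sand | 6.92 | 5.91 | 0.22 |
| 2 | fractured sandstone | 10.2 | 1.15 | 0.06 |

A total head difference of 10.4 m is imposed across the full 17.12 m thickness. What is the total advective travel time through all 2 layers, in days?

With flow normal to the layers, continuity requires the same specific discharge q through every layer.
Σ(b_i/K_i) = 6.92/5.91 + 10.2/1.15 = 10.04 d.
q = Δh / Σ(b_i/K_i) = 10.4 / 10.04 = 1.036 m/day.
In each layer the seepage velocity is v_i = q/n_i, so the layer transit time is t_i = b_i·n_i / q:
  layer 1 (medium sand): t_1 = 6.92 × 0.22 / 1.036 = 1.470 d
  layer 2 (fractured sandstone): t_2 = 10.2 × 0.06 / 1.036 = 0.5908 d
Total t = Σ t_i = 2.061 days.

2.06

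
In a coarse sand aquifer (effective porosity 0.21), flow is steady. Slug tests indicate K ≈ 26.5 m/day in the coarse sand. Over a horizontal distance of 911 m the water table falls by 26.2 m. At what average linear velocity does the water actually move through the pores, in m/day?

Hydraulic gradient i = Δh / L = 26.2 / 911 = 0.02876.
Darcy flux q = K · i = 26.50 × 0.02876 = 0.7621 m/day.
Seepage velocity v = q / n_e = 0.7621 / 0.21 = 3.629 m/day.

3.63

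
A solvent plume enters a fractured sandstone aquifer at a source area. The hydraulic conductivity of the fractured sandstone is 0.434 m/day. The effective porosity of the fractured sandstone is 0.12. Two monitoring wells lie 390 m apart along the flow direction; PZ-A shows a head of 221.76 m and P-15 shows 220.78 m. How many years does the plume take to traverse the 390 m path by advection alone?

117

Hydraulic gradient i = (221.76 − 220.78) / 390 = 0.98 / 390 = 0.002513.
Darcy flux q = K · i = 0.4340 × 0.002513 = 0.001091 m/day.
Seepage velocity v = q / n_e = 0.001091 / 0.12 = 0.009088 m/day.
Travel time t = L / v = 390 / 0.009088 = 42914 days = 117.5 years.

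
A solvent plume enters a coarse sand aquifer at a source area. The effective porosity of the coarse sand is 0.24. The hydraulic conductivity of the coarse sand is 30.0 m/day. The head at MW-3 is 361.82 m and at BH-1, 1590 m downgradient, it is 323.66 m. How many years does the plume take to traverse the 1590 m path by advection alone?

1.45

Hydraulic gradient i = (361.82 − 323.66) / 1590 = 38.16 / 1590 = 0.02400.
Darcy flux q = K · i = 30.00 × 0.02400 = 0.7200 m/day.
Seepage velocity v = q / n_e = 0.7200 / 0.24 = 3.000 m/day.
Travel time t = L / v = 1590 / 3.000 = 530.0 days = 1.451 years.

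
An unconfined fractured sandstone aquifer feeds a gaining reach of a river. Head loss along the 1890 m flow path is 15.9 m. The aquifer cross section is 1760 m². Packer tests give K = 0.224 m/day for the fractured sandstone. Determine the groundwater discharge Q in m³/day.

Hydraulic gradient i = Δh / L = 15.9 / 1890 = 0.008413.
Darcy's law: Q = K · A · i = 0.2240 × 1760 × 0.008413 = 3.317 m³/day.

3.32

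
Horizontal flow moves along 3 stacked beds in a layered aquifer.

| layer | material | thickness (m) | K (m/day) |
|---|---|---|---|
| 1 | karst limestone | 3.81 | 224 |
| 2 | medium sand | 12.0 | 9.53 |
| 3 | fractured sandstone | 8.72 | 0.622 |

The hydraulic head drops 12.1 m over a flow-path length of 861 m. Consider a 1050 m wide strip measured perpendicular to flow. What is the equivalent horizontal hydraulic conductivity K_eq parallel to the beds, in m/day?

39.7

Flow is parallel to layering, so each bed carries its own Darcy discharge and the transmissivities add.
Σ(K_i·b_i) = 224×3.81 + 9.53×12.0 + 0.622×8.72 = 973.2 m²/day.
Total thickness b = 24.53 m, so K_eq = Σ(K_i·b_i)/b = 39.67 m/day.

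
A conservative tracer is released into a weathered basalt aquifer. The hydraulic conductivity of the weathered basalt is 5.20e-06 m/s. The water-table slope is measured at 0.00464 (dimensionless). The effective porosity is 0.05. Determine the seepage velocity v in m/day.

0.0417

Convert K: 5.20e-06 m/s × 86400 = 0.4493 m/day.
Hydraulic gradient i = 0.00464.
Darcy flux q = K · i = 0.4493 × 0.004640 = 0.002085 m/day.
Seepage velocity v = q / n_e = 0.002085 / 0.05 = 0.04169 m/day.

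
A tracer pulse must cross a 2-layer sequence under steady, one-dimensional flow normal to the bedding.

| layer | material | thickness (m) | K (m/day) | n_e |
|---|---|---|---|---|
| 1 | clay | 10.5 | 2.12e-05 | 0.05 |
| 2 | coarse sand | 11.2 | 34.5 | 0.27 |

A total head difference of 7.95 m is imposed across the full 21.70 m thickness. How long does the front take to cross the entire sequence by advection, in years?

605

With flow normal to the layers, continuity requires the same specific discharge q through every layer.
Σ(b_i/K_i) = 10.5/2.12e-05 + 11.2/34.5 = 4.953e+05 d.
q = Δh / Σ(b_i/K_i) = 7.95 / 4.953e+05 = 1.605e-05 m/day.
In each layer the seepage velocity is v_i = q/n_i, so the layer transit time is t_i = b_i·n_i / q:
  layer 1 (clay): t_1 = 10.5 × 0.05 / 1.605e-05 = 32707 d
  layer 2 (coarse sand): t_2 = 11.2 × 0.27 / 1.605e-05 = 1.884e+05 d
Total t = Σ t_i = 2.211e+05 days = 605.3 years.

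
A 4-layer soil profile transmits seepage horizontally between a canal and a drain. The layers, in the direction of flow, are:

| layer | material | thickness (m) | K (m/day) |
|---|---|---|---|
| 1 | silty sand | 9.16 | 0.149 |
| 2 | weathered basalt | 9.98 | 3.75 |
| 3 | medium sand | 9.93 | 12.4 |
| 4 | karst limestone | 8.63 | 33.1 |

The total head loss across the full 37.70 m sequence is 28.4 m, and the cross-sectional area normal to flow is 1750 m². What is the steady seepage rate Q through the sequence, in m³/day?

Flow is perpendicular to layering, so the layers act in series and the equivalent K is the thickness-weighted harmonic mean.
Total thickness L = 9.16 + 9.98 + 9.93 + 8.63 = 37.70 m.
Σ(b_i/K_i) = 9.16/0.149 + 9.98/3.75 + 9.93/12.4 + 8.63/33.1 = 65.20 d.
K_eq = L / Σ(b_i/K_i) = 37.70 / 65.20 = 0.5782 m/day.
Q = K_eq · A · (Δh/L) = 0.5782 × 1750 × (28.4/37.70) = 762.3 m³/day.

762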